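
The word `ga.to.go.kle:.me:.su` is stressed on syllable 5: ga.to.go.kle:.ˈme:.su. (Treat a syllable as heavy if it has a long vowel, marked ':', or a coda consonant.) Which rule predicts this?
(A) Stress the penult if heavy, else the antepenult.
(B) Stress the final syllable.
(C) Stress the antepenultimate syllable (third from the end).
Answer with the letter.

Rule A → syllable 5 ✓.
Rule B → syllable 6 (observed: 5).
Rule C → syllable 4 (observed: 5).

A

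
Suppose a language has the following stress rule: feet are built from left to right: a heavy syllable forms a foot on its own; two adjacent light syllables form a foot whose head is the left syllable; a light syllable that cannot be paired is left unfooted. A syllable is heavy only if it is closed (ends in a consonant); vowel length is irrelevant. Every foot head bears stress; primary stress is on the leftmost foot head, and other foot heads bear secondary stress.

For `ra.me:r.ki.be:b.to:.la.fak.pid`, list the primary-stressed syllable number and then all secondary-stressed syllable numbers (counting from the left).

primary 2, secondary 4, 5, 7, 8

Weights: 1 ra L, 2 me:r H, 3 ki L, 4 be:b H, 5 to: L, 6 la L, 7 fak H, 8 pid H.
Parse left to right (heavy = foot alone; LL = one foot; stranded L unfooted): ra (ˈme:r) ki (ˈbe:b) (ˈto:.la) (ˈfak) (ˈpid).
Foot heads: 2, 4, 5, 7, 8.
Primary stress on the leftmost head = syllable 2.
Secondary stress on 4, 5, 7, 8: ra.ˈme:r.ki.ˌbe:b.ˌto:.la.ˌfak.ˌpid.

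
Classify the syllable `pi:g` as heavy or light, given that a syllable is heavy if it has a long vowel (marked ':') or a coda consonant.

heavy

`pi:g`: long vowel, closed (coda /g/). Long vowel and closed → heavy.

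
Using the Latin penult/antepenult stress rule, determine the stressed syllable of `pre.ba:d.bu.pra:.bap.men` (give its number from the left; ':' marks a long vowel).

Classical Latin: stress the penult if heavy (long vowel or closed), else the antepenult.
Weights: 4 pra: H, 5 bap H, 6 men H.
The penult (syllable 5, bap) is heavy, so it takes stress.
Stress on syllable 5: pre.ba:d.bu.pra:.ˈbap.men.

5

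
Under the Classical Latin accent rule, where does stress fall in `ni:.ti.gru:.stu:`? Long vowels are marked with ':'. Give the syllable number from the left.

3

Classical Latin: stress the penult if heavy (long vowel or closed), else the antepenult.
Weights: 2 ti L, 3 gru: H, 4 stu: H.
The penult (syllable 3, gru:) is heavy, so it takes stress.
Stress on syllable 3: ni:.ti.ˈgru:.stu:.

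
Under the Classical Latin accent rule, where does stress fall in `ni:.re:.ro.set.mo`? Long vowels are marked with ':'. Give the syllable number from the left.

Classical Latin: stress the penult if heavy (long vowel or closed), else the antepenult.
Weights: 3 ro L, 4 set H, 5 mo L.
The penult (syllable 4, set) is heavy, so it takes stress.
Stress on syllable 4: ni:.re:.ro.ˈset.mo.

4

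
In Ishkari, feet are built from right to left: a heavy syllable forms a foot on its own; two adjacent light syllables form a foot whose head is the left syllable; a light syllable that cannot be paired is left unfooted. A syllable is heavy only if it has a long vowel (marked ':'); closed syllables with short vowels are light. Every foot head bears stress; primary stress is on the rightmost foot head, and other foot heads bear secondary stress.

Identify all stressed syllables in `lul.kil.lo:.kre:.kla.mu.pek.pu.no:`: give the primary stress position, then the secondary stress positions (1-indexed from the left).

primary 9, secondary 1, 3, 4, 5, 7

Weights: 1 lul L, 2 kil L, 3 lo: H, 4 kre: H, 5 kla L, 6 mu L, 7 pek L, 8 pu L, 9 no: H.
Parse right to left (heavy = foot alone; LL = one foot; stranded L unfooted): (ˈlul.kil) (ˈlo:) (ˈkre:) (ˈkla.mu) (ˈpek.pu) (ˈno:).
Foot heads: 1, 3, 4, 5, 7, 9.
Primary stress on the rightmost head = syllable 9.
Secondary stress on 1, 3, 4, 5, 7: ˌlul.kil.ˌlo:.ˌkre:.ˌkla.mu.ˌpek.pu.ˈno:.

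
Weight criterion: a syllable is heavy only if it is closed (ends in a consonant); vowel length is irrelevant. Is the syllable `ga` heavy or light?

light

`ga`: short vowel, open (no coda). Open (no coda) → light.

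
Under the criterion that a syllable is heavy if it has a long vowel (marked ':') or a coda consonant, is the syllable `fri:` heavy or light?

`fri:`: long vowel, open (no coda). Long vowel → heavy.

heavy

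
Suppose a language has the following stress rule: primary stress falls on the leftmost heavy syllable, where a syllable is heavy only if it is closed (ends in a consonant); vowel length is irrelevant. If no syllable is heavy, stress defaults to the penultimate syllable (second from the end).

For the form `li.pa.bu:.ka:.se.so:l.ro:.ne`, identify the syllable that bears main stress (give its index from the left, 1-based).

6

Weights: 1 li L, 2 pa L, 3 bu: L, 4 ka: L, 5 se L, 6 so:l H, 7 ro: L, 8 ne L.
Heavy syllables in the domain: 6. The leftmost is syllable 6 (so:l).
Primary stress: syllable 6 → li.pa.bu:.ka:.se.ˈso:l.ro:.ne.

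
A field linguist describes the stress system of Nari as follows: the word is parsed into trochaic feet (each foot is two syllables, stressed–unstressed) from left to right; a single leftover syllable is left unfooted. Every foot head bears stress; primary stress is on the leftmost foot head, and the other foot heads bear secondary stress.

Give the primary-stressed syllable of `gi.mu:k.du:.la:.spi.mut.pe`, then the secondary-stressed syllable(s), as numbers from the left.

primary 1, secondary 3, 5

Parse left to right into trochaic (ˈσσ) feet: (ˈgi.mu:k) (ˈdu:.la:) (ˈspi.mut) pe. Syllable 7 is left unfooted.
Foot heads (stressed positions): 1, 3, 5.
End Rule Leftmost: primary stress on the leftmost head = syllable 1.
Secondary stress on 3, 5: ˈgi.mu:k.ˌdu:.la:.ˌspi.mut.pe.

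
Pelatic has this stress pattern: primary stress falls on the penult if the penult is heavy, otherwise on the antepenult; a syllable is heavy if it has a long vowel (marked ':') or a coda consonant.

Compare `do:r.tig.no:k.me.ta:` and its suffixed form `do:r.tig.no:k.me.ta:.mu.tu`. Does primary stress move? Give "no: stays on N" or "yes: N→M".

Base `do:r.tig.no:k.me.ta:` (5 syllables):
  Weights: 3 no:k H, 4 me L, 5 ta: H.
  The penult (syllable 4, me) is light, so stress falls on the antepenult (syllable 3, no:k).
  → primary stress on syllable 3.
Suffixed `do:r.tig.no:k.me.ta:.mu.tu` (7 syllables):
  Weights: 5 ta: H, 6 mu L, 7 tu L.
  The penult (syllable 6, mu) is light, so stress falls on the antepenult (syllable 5, ta:).
  → primary stress on syllable 5.

yes: 3→5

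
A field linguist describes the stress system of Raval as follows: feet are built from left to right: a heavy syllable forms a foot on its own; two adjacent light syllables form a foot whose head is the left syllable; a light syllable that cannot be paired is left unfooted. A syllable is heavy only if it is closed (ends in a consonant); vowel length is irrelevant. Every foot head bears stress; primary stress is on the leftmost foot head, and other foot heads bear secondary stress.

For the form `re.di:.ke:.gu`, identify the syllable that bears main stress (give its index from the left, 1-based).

1

Weights: 1 re L, 2 di: L, 3 ke: L, 4 gu L.
Parse left to right (heavy = foot alone; LL = one foot; stranded L unfooted): (ˈre.di:) (ˈke:.gu).
Foot heads: 1, 3.
Primary stress on the leftmost head = syllable 1.
Primary stress: syllable 1 → ˈre.di:.ke:.gu.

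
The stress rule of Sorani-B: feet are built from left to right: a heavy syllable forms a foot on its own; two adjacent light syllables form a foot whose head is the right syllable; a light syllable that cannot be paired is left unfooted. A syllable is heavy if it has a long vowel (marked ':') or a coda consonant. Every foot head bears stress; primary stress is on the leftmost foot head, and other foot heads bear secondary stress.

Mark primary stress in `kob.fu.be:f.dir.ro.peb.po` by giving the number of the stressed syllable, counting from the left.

1

Weights: 1 kob H, 2 fu L, 3 be:f H, 4 dir H, 5 ro L, 6 peb H, 7 po L.
Parse left to right (heavy = foot alone; LL = one foot; stranded L unfooted): (ˈkob) fu (ˈbe:f) (ˈdir) ro (ˈpeb) po.
Foot heads: 1, 3, 4, 6.
Primary stress on the leftmost head = syllable 1.
Primary stress: syllable 1 → ˈkob.fu.be:f.dir.ro.peb.po.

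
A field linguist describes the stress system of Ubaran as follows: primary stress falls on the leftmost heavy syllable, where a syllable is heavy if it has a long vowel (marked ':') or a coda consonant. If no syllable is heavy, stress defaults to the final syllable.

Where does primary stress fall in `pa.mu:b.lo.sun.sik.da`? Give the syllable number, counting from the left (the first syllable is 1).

2

Weights: 1 pa L, 2 mu:b H, 3 lo L, 4 sun H, 5 sik H, 6 da L.
Heavy syllables in the domain: 2, 4, 5. The leftmost is syllable 2 (mu:b).
Primary stress: syllable 2 → pa.ˈmu:b.lo.sun.sik.da.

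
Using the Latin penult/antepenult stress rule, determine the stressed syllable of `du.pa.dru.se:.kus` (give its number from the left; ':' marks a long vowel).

Classical Latin: stress the penult if heavy (long vowel or closed), else the antepenult.
Weights: 3 dru L, 4 se: H, 5 kus H.
The penult (syllable 4, se:) is heavy, so it takes stress.
Stress on syllable 4: du.pa.dru.ˈse:.kus.

4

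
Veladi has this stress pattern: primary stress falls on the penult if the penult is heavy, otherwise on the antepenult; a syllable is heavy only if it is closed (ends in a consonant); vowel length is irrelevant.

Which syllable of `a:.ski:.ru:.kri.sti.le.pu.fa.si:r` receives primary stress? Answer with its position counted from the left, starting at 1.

7

Weights: 7 pu L, 8 fa L, 9 si:r H.
The penult (syllable 8, fa) is light, so stress falls on the antepenult (syllable 7, pu).
Primary stress: syllable 7 → a:.ski:.ru:.kri.sti.le.ˈpu.fa.si:r.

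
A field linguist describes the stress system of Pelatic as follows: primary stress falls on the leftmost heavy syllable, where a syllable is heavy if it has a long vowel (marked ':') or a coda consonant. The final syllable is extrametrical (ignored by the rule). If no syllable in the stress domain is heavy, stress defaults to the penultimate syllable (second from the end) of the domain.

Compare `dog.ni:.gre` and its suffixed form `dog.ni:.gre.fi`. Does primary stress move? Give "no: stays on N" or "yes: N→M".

no: stays on 1

Base `dog.ni:.gre` (3 syllables):
  The final syllable (3, gre) is extrametrical; the stress domain is syllables 1–2.
  Weights: 1 dog H, 2 ni: H.
  Heavy syllables in the domain: 1, 2. The leftmost is syllable 1 (dog).
  → primary stress on syllable 1.
Suffixed `dog.ni:.gre.fi` (4 syllables):
  The final syllable (4, fi) is extrametrical; the stress domain is syllables 1–3.
  Weights: 1 dog H, 2 ni: H, 3 gre L.
  Heavy syllables in the domain: 1, 2. The leftmost is syllable 1 (dog).
  → primary stress on syllable 1.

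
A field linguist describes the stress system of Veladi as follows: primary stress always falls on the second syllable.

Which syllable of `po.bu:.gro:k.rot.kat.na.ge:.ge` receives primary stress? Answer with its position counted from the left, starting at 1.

The word has 8 syllables; the second syllable is syllable 2 (bu:).
Primary stress: syllable 2 → po.ˈbu:.gro:k.rot.kat.na.ge:.ge.

2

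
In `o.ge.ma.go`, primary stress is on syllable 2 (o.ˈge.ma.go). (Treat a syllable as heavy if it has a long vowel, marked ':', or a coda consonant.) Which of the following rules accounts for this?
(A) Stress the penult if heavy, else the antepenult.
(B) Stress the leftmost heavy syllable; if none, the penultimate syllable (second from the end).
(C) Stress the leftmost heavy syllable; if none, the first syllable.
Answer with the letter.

A

Rule A → syllable 2 ✓.
Rule B → syllable 3 (observed: 2).
Rule C → syllable 1 (observed: 2).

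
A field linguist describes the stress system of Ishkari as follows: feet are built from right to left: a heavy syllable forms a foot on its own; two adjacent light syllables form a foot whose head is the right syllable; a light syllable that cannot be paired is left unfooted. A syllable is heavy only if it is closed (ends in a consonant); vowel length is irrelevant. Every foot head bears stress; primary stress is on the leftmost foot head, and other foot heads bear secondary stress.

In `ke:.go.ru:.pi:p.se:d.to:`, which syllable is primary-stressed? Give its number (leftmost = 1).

3

Weights: 1 ke: L, 2 go L, 3 ru: L, 4 pi:p H, 5 se:d H, 6 to: L.
Parse right to left (heavy = foot alone; LL = one foot; stranded L unfooted): ke: (go.ˈru:) (ˈpi:p) (ˈse:d) to:.
Foot heads: 3, 4, 5.
Primary stress on the leftmost head = syllable 3.
Primary stress: syllable 3 → ke:.go.ˈru:.pi:p.se:d.to:.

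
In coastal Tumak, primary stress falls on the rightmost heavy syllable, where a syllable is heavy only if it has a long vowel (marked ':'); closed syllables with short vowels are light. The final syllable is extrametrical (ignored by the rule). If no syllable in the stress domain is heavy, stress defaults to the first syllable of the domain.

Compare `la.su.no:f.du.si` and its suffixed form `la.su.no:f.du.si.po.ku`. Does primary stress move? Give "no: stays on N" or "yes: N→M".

Base `la.su.no:f.du.si` (5 syllables):
  The final syllable (5, si) is extrametrical; the stress domain is syllables 1–4.
  Weights: 1 la L, 2 su L, 3 no:f H, 4 du L.
  Heavy syllables in the domain: 3. The rightmost is syllable 3 (no:f).
  → primary stress on syllable 3.
Suffixed `la.su.no:f.du.si.po.ku` (7 syllables):
  The final syllable (7, ku) is extrametrical; the stress domain is syllables 1–6.
  Weights: 1 la L, 2 su L, 3 no:f H, 4 du L, 5 si L, 6 po L.
  Heavy syllables in the domain: 3. The rightmost is syllable 3 (no:f).
  → primary stress on syllable 3.

no: stays on 3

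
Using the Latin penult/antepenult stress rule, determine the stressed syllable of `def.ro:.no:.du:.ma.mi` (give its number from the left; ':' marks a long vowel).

4

Classical Latin: stress the penult if heavy (long vowel or closed), else the antepenult.
Weights: 4 du: H, 5 ma L, 6 mi L.
The penult (syllable 5, ma) is light, so stress falls on the antepenult (syllable 4, du:).
Stress on syllable 4: def.ro:.no:.ˈdu:.ma.mi.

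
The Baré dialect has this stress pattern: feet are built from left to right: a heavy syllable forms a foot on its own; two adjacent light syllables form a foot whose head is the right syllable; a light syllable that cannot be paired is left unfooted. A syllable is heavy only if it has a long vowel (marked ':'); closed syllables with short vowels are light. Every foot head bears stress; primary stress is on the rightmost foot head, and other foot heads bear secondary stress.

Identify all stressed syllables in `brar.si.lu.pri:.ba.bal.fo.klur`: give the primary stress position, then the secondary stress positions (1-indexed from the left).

Weights: 1 brar L, 2 si L, 3 lu L, 4 pri: H, 5 ba L, 6 bal L, 7 fo L, 8 klur L.
Parse left to right (heavy = foot alone; LL = one foot; stranded L unfooted): (brar.ˈsi) lu (ˈpri:) (ba.ˈbal) (fo.ˈklur).
Foot heads: 2, 4, 6, 8.
Primary stress on the rightmost head = syllable 8.
Secondary stress on 2, 4, 6: brar.ˌsi.lu.ˌpri:.ba.ˌbal.fo.ˈklur.

primary 8, secondary 2, 4, 6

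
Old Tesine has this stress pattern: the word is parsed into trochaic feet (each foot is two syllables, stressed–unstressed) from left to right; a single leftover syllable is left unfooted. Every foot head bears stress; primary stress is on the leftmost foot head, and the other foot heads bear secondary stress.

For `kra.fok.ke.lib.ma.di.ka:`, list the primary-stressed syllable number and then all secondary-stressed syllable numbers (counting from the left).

Parse left to right into trochaic (ˈσσ) feet: (ˈkra.fok) (ˈke.lib) (ˈma.di) ka:. Syllable 7 is left unfooted.
Foot heads (stressed positions): 1, 3, 5.
End Rule Leftmost: primary stress on the leftmost head = syllable 1.
Secondary stress on 3, 5: ˈkra.fok.ˌke.lib.ˌma.di.ka:.

primary 1, secondary 3, 5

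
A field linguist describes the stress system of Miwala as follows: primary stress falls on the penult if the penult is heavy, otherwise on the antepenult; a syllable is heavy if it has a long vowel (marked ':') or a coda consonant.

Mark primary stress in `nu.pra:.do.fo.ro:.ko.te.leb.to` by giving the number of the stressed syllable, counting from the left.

8

Weights: 7 te L, 8 leb H, 9 to L.
The penult (syllable 8, leb) is heavy, so it takes stress.
Primary stress: syllable 8 → nu.pra:.do.fo.ro:.ko.te.ˈleb.to.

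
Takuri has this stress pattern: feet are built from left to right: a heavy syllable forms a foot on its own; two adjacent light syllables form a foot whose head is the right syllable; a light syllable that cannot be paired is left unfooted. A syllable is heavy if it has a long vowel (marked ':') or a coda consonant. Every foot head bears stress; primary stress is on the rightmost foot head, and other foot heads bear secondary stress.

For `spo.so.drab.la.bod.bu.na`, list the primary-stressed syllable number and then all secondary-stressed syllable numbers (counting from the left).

primary 7, secondary 2, 3, 5

Weights: 1 spo L, 2 so L, 3 drab H, 4 la L, 5 bod H, 6 bu L, 7 na L.
Parse left to right (heavy = foot alone; LL = one foot; stranded L unfooted): (spo.ˈso) (ˈdrab) la (ˈbod) (bu.ˈna).
Foot heads: 2, 3, 5, 7.
Primary stress on the rightmost head = syllable 7.
Secondary stress on 2, 3, 5: spo.ˌso.ˌdrab.la.ˌbod.bu.ˈna.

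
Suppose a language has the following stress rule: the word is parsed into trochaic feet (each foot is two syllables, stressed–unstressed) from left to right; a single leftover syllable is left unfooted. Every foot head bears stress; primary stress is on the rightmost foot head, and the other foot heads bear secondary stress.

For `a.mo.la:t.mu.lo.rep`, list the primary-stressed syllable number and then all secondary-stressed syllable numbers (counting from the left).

primary 5, secondary 1, 3

Parse left to right into trochaic (ˈσσ) feet: (ˈa.mo) (ˈla:t.mu) (ˈlo.rep).
Foot heads (stressed positions): 1, 3, 5.
End Rule Rightmost: primary stress on the rightmost head = syllable 5.
Secondary stress on 1, 3: ˌa.mo.ˌla:t.mu.ˈlo.rep.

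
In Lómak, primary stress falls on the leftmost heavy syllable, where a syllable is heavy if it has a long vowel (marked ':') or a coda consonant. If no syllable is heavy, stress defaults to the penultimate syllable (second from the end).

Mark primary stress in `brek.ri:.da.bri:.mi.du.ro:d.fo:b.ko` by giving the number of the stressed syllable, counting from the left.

Weights: 1 brek H, 2 ri: H, 3 da L, 4 bri: H, 5 mi L, 6 du L, 7 ro:d H, 8 fo:b H, 9 ko L.
Heavy syllables in the domain: 1, 2, 4, 7, 8. The leftmost is syllable 1 (brek).
Primary stress: syllable 1 → ˈbrek.ri:.da.bri:.mi.du.ro:d.fo:b.ko.

1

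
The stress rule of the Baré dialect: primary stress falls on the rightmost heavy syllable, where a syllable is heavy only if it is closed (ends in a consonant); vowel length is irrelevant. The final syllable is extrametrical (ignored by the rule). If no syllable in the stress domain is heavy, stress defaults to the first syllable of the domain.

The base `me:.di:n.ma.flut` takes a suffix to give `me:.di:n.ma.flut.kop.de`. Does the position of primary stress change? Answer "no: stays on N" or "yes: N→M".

Base `me:.di:n.ma.flut` (4 syllables):
  The final syllable (4, flut) is extrametrical; the stress domain is syllables 1–3.
  Weights: 1 me: L, 2 di:n H, 3 ma L.
  Heavy syllables in the domain: 2. The rightmost is syllable 2 (di:n).
  → primary stress on syllable 2.
Suffixed `me:.di:n.ma.flut.kop.de` (6 syllables):
  The final syllable (6, de) is extrametrical; the stress domain is syllables 1–5.
  Weights: 1 me: L, 2 di:n H, 3 ma L, 4 flut H, 5 kop H.
  Heavy syllables in the domain: 2, 4, 5. The rightmost is syllable 5 (kop).
  → primary stress on syllable 5.

yes: 2→5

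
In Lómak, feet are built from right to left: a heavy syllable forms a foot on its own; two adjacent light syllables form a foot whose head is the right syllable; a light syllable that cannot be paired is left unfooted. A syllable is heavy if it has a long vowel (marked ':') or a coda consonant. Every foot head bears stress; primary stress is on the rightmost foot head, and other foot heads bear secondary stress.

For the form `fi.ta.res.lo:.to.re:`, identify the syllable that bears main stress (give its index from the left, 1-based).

Weights: 1 fi L, 2 ta L, 3 res H, 4 lo: H, 5 to L, 6 re: H.
Parse right to left (heavy = foot alone; LL = one foot; stranded L unfooted): (fi.ˈta) (ˈres) (ˈlo:) to (ˈre:).
Foot heads: 2, 3, 4, 6.
Primary stress on the rightmost head = syllable 6.
Primary stress: syllable 6 → fi.ta.res.lo:.to.ˈre:.

6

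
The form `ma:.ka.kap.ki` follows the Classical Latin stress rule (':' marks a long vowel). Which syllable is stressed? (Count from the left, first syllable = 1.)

3

Classical Latin: stress the penult if heavy (long vowel or closed), else the antepenult.
Weights: 2 ka L, 3 kap H, 4 ki L.
The penult (syllable 3, kap) is heavy, so it takes stress.
Stress on syllable 3: ma:.ka.ˈkap.ki.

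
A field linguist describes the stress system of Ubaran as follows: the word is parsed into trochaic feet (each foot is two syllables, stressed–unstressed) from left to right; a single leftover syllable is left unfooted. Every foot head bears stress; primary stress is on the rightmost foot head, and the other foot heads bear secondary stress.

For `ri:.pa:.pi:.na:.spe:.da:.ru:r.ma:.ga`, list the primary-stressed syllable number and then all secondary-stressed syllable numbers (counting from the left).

primary 7, secondary 1, 3, 5

Parse left to right into trochaic (ˈσσ) feet: (ˈri:.pa:) (ˈpi:.na:) (ˈspe:.da:) (ˈru:r.ma:) ga. Syllable 9 is left unfooted.
Foot heads (stressed positions): 1, 3, 5, 7.
End Rule Rightmost: primary stress on the rightmost head = syllable 7.
Secondary stress on 1, 3, 5: ˌri:.pa:.ˌpi:.na:.ˌspe:.da:.ˈru:r.ma:.ga.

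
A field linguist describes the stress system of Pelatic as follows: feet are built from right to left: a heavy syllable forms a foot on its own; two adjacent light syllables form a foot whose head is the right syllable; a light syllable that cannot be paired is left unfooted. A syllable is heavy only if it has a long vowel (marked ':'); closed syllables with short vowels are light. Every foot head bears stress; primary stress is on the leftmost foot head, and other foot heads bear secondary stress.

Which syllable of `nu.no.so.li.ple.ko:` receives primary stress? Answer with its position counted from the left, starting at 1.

Weights: 1 nu L, 2 no L, 3 so L, 4 li L, 5 ple L, 6 ko: H.
Parse right to left (heavy = foot alone; LL = one foot; stranded L unfooted): nu (no.ˈso) (li.ˈple) (ˈko:).
Foot heads: 3, 5, 6.
Primary stress on the leftmost head = syllable 3.
Primary stress: syllable 3 → nu.no.ˈso.li.ple.ko:.

3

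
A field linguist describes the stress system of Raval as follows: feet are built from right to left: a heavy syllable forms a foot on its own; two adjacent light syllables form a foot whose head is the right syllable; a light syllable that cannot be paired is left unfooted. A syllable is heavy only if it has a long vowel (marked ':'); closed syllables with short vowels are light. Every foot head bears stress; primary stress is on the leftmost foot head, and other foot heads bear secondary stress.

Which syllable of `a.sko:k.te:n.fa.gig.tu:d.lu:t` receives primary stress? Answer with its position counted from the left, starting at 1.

2

Weights: 1 a L, 2 sko:k H, 3 te:n H, 4 fa L, 5 gig L, 6 tu:d H, 7 lu:t H.
Parse right to left (heavy = foot alone; LL = one foot; stranded L unfooted): a (ˈsko:k) (ˈte:n) (fa.ˈgig) (ˈtu:d) (ˈlu:t).
Foot heads: 2, 3, 5, 6, 7.
Primary stress on the leftmost head = syllable 2.
Primary stress: syllable 2 → a.ˈsko:k.te:n.fa.gig.tu:d.lu:t.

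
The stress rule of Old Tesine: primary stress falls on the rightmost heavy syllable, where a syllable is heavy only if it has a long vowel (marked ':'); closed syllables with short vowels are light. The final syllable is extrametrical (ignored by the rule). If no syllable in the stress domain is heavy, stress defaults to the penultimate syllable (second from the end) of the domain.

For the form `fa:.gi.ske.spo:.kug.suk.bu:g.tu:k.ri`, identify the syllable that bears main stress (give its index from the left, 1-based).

8

The final syllable (9, ri) is extrametrical; the stress domain is syllables 1–8.
Weights: 1 fa: H, 2 gi L, 3 ske L, 4 spo: H, 5 kug L, 6 suk L, 7 bu:g H, 8 tu:k H.
Heavy syllables in the domain: 1, 4, 7, 8. The rightmost is syllable 8 (tu:k).
Primary stress: syllable 8 → fa:.gi.ske.spo:.kug.suk.bu:g.ˈtu:k.ri.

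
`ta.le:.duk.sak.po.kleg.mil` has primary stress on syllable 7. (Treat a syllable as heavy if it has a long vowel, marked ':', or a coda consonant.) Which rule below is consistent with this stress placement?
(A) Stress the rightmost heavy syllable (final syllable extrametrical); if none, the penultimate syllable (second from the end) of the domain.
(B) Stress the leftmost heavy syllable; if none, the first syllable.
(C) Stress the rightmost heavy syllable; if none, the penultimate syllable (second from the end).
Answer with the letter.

C

Rule A → syllable 6 (observed: 7).
Rule B → syllable 2 (observed: 7).
Rule C → syllable 7 ✓.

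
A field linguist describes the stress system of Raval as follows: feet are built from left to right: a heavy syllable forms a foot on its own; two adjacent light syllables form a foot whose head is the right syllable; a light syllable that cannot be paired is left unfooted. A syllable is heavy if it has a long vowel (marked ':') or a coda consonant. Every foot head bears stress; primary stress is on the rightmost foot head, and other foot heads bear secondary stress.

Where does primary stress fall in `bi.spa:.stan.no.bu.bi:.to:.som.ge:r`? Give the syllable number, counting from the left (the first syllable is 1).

9

Weights: 1 bi L, 2 spa: H, 3 stan H, 4 no L, 5 bu L, 6 bi: H, 7 to: H, 8 som H, 9 ge:r H.
Parse left to right (heavy = foot alone; LL = one foot; stranded L unfooted): bi (ˈspa:) (ˈstan) (no.ˈbu) (ˈbi:) (ˈto:) (ˈsom) (ˈge:r).
Foot heads: 2, 3, 5, 6, 7, 8, 9.
Primary stress on the rightmost head = syllable 9.
Primary stress: syllable 9 → bi.spa:.stan.no.bu.bi:.to:.som.ˈge:r.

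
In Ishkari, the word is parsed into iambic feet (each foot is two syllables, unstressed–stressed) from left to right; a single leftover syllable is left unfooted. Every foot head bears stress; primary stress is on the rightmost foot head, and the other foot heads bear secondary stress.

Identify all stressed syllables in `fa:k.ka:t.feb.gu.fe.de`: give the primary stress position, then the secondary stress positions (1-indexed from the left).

primary 6, secondary 2, 4

Parse left to right into iambic (σˈσ) feet: (fa:k.ˈka:t) (feb.ˈgu) (fe.ˈde).
Foot heads (stressed positions): 2, 4, 6.
End Rule Rightmost: primary stress on the rightmost head = syllable 6.
Secondary stress on 2, 4: fa:k.ˌka:t.feb.ˌgu.fe.ˈde.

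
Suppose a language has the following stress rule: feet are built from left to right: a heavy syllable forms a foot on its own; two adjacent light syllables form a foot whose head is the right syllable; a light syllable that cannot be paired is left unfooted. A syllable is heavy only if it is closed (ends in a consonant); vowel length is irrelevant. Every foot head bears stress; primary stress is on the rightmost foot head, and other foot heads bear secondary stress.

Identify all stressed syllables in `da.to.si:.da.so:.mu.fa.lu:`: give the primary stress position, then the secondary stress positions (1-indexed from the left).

primary 8, secondary 2, 4, 6

Weights: 1 da L, 2 to L, 3 si: L, 4 da L, 5 so: L, 6 mu L, 7 fa L, 8 lu: L.
Parse left to right (heavy = foot alone; LL = one foot; stranded L unfooted): (da.ˈto) (si:.ˈda) (so:.ˈmu) (fa.ˈlu:).
Foot heads: 2, 4, 6, 8.
Primary stress on the rightmost head = syllable 8.
Secondary stress on 2, 4, 6: da.ˌto.si:.ˌda.so:.ˌmu.fa.ˈlu:.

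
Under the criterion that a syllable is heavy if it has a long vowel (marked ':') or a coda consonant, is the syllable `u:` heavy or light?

heavy

`u:`: long vowel, open (no coda). Long vowel → heavy.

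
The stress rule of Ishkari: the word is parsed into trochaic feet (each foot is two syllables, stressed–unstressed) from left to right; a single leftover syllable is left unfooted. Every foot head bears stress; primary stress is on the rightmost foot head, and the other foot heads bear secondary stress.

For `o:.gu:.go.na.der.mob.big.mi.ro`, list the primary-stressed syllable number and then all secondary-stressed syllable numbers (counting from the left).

Parse left to right into trochaic (ˈσσ) feet: (ˈo:.gu:) (ˈgo.na) (ˈder.mob) (ˈbig.mi) ro. Syllable 9 is left unfooted.
Foot heads (stressed positions): 1, 3, 5, 7.
End Rule Rightmost: primary stress on the rightmost head = syllable 7.
Secondary stress on 1, 3, 5: ˌo:.gu:.ˌgo.na.ˌder.mob.ˈbig.mi.ro.

primary 7, secondary 1, 3, 5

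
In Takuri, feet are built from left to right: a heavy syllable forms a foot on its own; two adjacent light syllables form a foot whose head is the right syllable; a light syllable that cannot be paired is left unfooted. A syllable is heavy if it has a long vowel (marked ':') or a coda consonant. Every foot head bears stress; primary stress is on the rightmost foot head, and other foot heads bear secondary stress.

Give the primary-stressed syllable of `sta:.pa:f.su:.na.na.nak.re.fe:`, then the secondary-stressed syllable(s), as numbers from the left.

primary 8, secondary 1, 2, 3, 5, 6

Weights: 1 sta: H, 2 pa:f H, 3 su: H, 4 na L, 5 na L, 6 nak H, 7 re L, 8 fe: H.
Parse left to right (heavy = foot alone; LL = one foot; stranded L unfooted): (ˈsta:) (ˈpa:f) (ˈsu:) (na.ˈna) (ˈnak) re (ˈfe:).
Foot heads: 1, 2, 3, 5, 6, 8.
Primary stress on the rightmost head = syllable 8.
Secondary stress on 1, 2, 3, 5, 6: ˌsta:.ˌpa:f.ˌsu:.na.ˌna.ˌnak.re.ˈfe:.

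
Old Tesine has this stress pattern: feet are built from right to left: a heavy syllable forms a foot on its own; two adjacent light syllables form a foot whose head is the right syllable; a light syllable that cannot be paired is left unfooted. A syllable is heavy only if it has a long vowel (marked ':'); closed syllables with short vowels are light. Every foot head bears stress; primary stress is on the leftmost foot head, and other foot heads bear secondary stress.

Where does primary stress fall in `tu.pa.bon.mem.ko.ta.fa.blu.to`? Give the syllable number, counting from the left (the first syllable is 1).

Weights: 1 tu L, 2 pa L, 3 bon L, 4 mem L, 5 ko L, 6 ta L, 7 fa L, 8 blu L, 9 to L.
Parse right to left (heavy = foot alone; LL = one foot; stranded L unfooted): tu (pa.ˈbon) (mem.ˈko) (ta.ˈfa) (blu.ˈto).
Foot heads: 3, 5, 7, 9.
Primary stress on the leftmost head = syllable 3.
Primary stress: syllable 3 → tu.pa.ˈbon.mem.ko.ta.fa.blu.to.

3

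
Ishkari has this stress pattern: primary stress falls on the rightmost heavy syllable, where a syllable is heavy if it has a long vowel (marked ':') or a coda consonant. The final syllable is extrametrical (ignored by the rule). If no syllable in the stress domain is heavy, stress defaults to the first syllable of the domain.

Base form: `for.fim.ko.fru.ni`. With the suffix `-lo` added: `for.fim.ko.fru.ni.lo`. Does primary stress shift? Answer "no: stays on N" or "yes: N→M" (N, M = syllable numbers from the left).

no: stays on 2

Base `for.fim.ko.fru.ni` (5 syllables):
  The final syllable (5, ni) is extrametrical; the stress domain is syllables 1–4.
  Weights: 1 for H, 2 fim H, 3 ko L, 4 fru L.
  Heavy syllables in the domain: 1, 2. The rightmost is syllable 2 (fim).
  → primary stress on syllable 2.
Suffixed `for.fim.ko.fru.ni.lo` (6 syllables):
  The final syllable (6, lo) is extrametrical; the stress domain is syllables 1–5.
  Weights: 1 for H, 2 fim H, 3 ko L, 4 fru L, 5 ni L.
  Heavy syllables in the domain: 1, 2. The rightmost is syllable 2 (fim).
  → primary stress on syllable 2.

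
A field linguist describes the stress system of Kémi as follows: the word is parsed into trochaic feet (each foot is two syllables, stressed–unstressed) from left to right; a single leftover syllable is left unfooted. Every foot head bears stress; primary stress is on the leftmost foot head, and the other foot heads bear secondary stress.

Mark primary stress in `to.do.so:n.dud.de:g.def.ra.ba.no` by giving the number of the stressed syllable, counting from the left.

1

Parse left to right into trochaic (ˈσσ) feet: (ˈto.do) (ˈso:n.dud) (ˈde:g.def) (ˈra.ba) no. Syllable 9 is left unfooted.
Foot heads (stressed positions): 1, 3, 5, 7.
End Rule Leftmost: primary stress on the leftmost head = syllable 1.
Primary stress: syllable 1 → ˈto.do.so:n.dud.de:g.def.ra.ba.no.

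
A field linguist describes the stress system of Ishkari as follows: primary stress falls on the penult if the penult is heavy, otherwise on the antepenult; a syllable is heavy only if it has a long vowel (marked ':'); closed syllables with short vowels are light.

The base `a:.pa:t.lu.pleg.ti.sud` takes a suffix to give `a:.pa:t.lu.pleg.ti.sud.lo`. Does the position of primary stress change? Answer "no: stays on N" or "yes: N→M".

yes: 4→5

Base `a:.pa:t.lu.pleg.ti.sud` (6 syllables):
  Weights: 4 pleg L, 5 ti L, 6 sud L.
  The penult (syllable 5, ti) is light, so stress falls on the antepenult (syllable 4, pleg).
  → primary stress on syllable 4.
Suffixed `a:.pa:t.lu.pleg.ti.sud.lo` (7 syllables):
  Weights: 5 ti L, 6 sud L, 7 lo L.
  The penult (syllable 6, sud) is light, so stress falls on the antepenult (syllable 5, ti).
  → primary stress on syllable 5.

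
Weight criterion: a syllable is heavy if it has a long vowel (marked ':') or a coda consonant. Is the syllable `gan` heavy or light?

`gan`: short vowel, closed (coda /n/). Closed → heavy.

heavy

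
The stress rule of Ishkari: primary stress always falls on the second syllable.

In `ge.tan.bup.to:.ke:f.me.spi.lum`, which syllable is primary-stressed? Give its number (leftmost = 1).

2

The word has 8 syllables; the second syllable is syllable 2 (tan).
Primary stress: syllable 2 → ge.ˈtan.bup.to:.ke:f.me.spi.lum.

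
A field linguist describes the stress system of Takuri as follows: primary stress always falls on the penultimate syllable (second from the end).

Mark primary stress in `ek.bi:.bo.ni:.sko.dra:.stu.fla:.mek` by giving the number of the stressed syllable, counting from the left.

The word has 9 syllables; the penultimate syllable (second from the end) is syllable 8 (fla:).
Primary stress: syllable 8 → ek.bi:.bo.ni:.sko.dra:.stu.ˈfla:.mek.

8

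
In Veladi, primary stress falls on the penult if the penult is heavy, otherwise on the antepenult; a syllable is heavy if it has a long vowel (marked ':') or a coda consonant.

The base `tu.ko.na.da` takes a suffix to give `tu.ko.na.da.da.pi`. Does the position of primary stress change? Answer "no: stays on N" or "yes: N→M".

yes: 2→4

Base `tu.ko.na.da` (4 syllables):
  Weights: 2 ko L, 3 na L, 4 da L.
  The penult (syllable 3, na) is light, so stress falls on the antepenult (syllable 2, ko).
  → primary stress on syllable 2.
Suffixed `tu.ko.na.da.da.pi` (6 syllables):
  Weights: 4 da L, 5 da L, 6 pi L.
  The penult (syllable 5, da) is light, so stress falls on the antepenult (syllable 4, da).
  → primary stress on syllable 4.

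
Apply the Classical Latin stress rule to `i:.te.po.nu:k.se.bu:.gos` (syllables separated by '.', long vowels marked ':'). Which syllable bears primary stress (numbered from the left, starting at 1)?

Classical Latin: stress the penult if heavy (long vowel or closed), else the antepenult.
Weights: 5 se L, 6 bu: H, 7 gos H.
The penult (syllable 6, bu:) is heavy, so it takes stress.
Stress on syllable 6: i:.te.po.nu:k.se.ˈbu:.gos.

6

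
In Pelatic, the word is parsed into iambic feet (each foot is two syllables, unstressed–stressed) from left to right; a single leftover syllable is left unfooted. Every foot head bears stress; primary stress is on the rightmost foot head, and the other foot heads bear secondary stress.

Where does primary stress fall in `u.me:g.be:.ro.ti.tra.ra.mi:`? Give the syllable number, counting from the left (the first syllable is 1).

8

Parse left to right into iambic (σˈσ) feet: (u.ˈme:g) (be:.ˈro) (ti.ˈtra) (ra.ˈmi:).
Foot heads (stressed positions): 2, 4, 6, 8.
End Rule Rightmost: primary stress on the rightmost head = syllable 8.
Primary stress: syllable 8 → u.me:g.be:.ro.ti.tra.ra.ˈmi:.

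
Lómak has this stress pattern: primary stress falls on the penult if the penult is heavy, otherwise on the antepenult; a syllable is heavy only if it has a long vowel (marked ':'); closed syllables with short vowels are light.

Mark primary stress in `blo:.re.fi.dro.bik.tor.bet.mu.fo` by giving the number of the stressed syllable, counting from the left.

Weights: 7 bet L, 8 mu L, 9 fo L.
The penult (syllable 8, mu) is light, so stress falls on the antepenult (syllable 7, bet).
Primary stress: syllable 7 → blo:.re.fi.dro.bik.tor.ˈbet.mu.fo.

7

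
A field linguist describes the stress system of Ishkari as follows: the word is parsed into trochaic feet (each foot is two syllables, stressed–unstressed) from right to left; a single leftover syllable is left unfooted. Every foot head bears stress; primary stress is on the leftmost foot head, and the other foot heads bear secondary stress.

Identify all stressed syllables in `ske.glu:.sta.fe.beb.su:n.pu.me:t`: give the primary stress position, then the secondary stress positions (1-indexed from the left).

primary 1, secondary 3, 5, 7

Parse right to left into trochaic (ˈσσ) feet: (ˈske.glu:) (ˈsta.fe) (ˈbeb.su:n) (ˈpu.me:t).
Foot heads (stressed positions): 1, 3, 5, 7.
End Rule Leftmost: primary stress on the leftmost head = syllable 1.
Secondary stress on 3, 5, 7: ˈske.glu:.ˌsta.fe.ˌbeb.su:n.ˌpu.me:t.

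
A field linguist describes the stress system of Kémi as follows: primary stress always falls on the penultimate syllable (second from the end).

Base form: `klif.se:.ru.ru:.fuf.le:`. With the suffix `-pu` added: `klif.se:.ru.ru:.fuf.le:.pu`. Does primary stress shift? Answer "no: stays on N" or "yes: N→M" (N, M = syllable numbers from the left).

Base `klif.se:.ru.ru:.fuf.le:` (6 syllables):
  The word has 6 syllables; the penultimate syllable (second from the end) is syllable 5 (fuf).
  → primary stress on syllable 5.
Suffixed `klif.se:.ru.ru:.fuf.le:.pu` (7 syllables):
  The word has 7 syllables; the penultimate syllable (second from the end) is syllable 6 (le:).
  → primary stress on syllable 6.

yes: 5→6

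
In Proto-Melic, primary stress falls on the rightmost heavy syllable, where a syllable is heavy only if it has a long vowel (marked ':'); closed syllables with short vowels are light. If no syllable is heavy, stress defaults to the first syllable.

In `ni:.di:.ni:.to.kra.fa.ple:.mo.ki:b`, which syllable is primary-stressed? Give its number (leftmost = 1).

9

Weights: 1 ni: H, 2 di: H, 3 ni: H, 4 to L, 5 kra L, 6 fa L, 7 ple: H, 8 mo L, 9 ki:b H.
Heavy syllables in the domain: 1, 2, 3, 7, 9. The rightmost is syllable 9 (ki:b).
Primary stress: syllable 9 → ni:.di:.ni:.to.kra.fa.ple:.mo.ˈki:b.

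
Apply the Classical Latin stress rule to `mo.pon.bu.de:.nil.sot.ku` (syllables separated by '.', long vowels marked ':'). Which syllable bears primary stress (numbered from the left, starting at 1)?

Classical Latin: stress the penult if heavy (long vowel or closed), else the antepenult.
Weights: 5 nil H, 6 sot H, 7 ku L.
The penult (syllable 6, sot) is heavy, so it takes stress.
Stress on syllable 6: mo.pon.bu.de:.nil.ˈsot.ku.

6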